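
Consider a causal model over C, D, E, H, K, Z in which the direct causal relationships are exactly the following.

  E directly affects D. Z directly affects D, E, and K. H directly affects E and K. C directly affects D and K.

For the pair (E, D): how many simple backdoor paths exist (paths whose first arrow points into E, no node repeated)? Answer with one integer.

A backdoor path from E to D is any simple undirected path whose first edge points into E (i.e. leaves E via a parent).
Parents of E: {H, Z}.
Enumerating:
  P1: E <- Z -> K <- C -> D
  P2: E <- Z -> D
  P3: E <- H -> K <- C -> D
  P4: E <- H -> K <- Z -> D
That exhausts the simple backdoor paths. Count: 4.

4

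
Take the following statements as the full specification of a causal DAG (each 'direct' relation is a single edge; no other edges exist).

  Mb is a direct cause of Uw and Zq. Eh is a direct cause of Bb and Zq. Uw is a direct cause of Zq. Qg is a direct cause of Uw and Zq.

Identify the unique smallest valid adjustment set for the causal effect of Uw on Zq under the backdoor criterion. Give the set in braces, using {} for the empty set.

{Mb, Qg}

Variables eligible for adjustment (non-descendants of Uw, excluding Uw and Zq): {Bb, Eh, Mb, Qg}.
Backdoor paths from Uw to Zq:
  P1: Uw <- Qg -> Zq
  P2: Uw <- Mb -> Zq
The empty set is not sufficient: P1 (Uw <- Qg -> Zq) has no collider blocking it and no conditioned non-collider, so it is open.
Try {Mb, Qg}:
  P1: blocked at fork node Qg ∈ conditioning set.
  P2: blocked at fork node Mb ∈ conditioning set.
{Mb, Qg} contains no descendant of Uw and blocks every backdoor path.
Every element of {Mb, Qg} is needed (dropping Mb leaves P2 open; dropping Qg leaves P1 open), so no proper subset is valid.
Among all size-2 subsets of the eligible variables, only {Mb, Qg} blocks every backdoor path, so it is the unique smallest valid adjustment set.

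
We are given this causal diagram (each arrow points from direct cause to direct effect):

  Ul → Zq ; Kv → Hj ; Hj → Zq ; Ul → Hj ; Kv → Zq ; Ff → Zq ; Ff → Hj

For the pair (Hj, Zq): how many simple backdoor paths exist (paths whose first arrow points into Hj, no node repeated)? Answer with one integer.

A backdoor path from Hj to Zq is any simple undirected path whose first edge points into Hj (i.e. leaves Hj via a parent).
Parents of Hj: {Ff, Kv, Ul}.
Enumerating:
  P1: Hj <- Ul -> Zq
  P2: Hj <- Kv -> Zq
  P3: Hj <- Ff -> Zq
That exhausts the simple backdoor paths. Count: 3.

3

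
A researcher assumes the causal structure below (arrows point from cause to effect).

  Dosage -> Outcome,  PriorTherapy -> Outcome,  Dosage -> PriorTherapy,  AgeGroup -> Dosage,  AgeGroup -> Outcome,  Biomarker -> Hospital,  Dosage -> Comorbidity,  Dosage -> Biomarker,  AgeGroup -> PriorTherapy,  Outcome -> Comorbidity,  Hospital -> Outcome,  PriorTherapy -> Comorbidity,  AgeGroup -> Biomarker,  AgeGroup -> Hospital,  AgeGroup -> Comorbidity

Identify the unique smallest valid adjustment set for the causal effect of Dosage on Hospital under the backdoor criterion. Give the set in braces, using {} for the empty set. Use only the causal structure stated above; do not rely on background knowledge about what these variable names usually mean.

Variables eligible for adjustment (non-descendants of Dosage, excluding Dosage and Hospital): {AgeGroup}.
Backdoor paths from Dosage to Hospital:
  P1: Dosage <- AgeGroup -> Biomarker -> Hospital
  P2: Dosage <- AgeGroup -> PriorTherapy -> Outcome <- Hospital
  P3: Dosage <- AgeGroup -> PriorTherapy -> Comorbidity <- Outcome <- Hospital
  P4: Dosage <- AgeGroup -> Hospital
  P5: Dosage <- AgeGroup -> Outcome <- Hospital
  P6: Dosage <- AgeGroup -> Comorbidity <- PriorTherapy -> Outcome <- Hospital
  P7: Dosage <- AgeGroup -> Comorbidity <- Outcome <- Hospital
The empty set is not sufficient: P1 (Dosage <- AgeGroup -> Biomarker -> Hospital) has no collider blocking it and no conditioned non-collider, so it is open.
Try {AgeGroup}:
  P1: blocked at fork node AgeGroup ∈ conditioning set.
  P2: blocked at fork node AgeGroup ∈ conditioning set.
  P3: blocked at fork node AgeGroup ∈ conditioning set.
  P4: blocked at fork node AgeGroup ∈ conditioning set.
  P5: blocked at fork node AgeGroup ∈ conditioning set.
  P6: blocked at fork node AgeGroup ∈ conditioning set.
  P7: blocked at fork node AgeGroup ∈ conditioning set.
{AgeGroup} contains no descendant of Dosage and blocks every backdoor path.
{AgeGroup} is the unique smallest valid adjustment set.

{AgeGroup}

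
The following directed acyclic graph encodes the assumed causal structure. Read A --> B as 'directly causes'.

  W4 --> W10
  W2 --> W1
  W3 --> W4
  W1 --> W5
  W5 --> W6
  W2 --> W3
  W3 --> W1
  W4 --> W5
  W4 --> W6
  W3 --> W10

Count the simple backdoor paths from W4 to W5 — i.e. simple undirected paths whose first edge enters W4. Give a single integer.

A backdoor path from W4 to W5 is any simple undirected path whose first edge points into W4 (i.e. leaves W4 via a parent).
Parents of W4: {W3}.
Enumerating:
  P1: W4 <- W3 <- W2 -> W1 -> W5
  P2: W4 <- W3 -> W1 -> W5
That exhausts the simple backdoor paths. Count: 2.

2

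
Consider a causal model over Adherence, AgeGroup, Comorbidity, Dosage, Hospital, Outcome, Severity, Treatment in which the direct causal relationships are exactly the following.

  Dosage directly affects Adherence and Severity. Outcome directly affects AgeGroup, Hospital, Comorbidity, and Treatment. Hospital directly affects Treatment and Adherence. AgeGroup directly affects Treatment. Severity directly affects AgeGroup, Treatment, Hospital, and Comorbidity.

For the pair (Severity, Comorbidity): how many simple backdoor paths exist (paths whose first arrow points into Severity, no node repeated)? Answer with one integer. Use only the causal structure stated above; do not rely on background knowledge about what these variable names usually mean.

A backdoor path from Severity to Comorbidity is any simple undirected path whose first edge points into Severity (i.e. leaves Severity via a parent).
Parents of Severity: {Dosage}.
Enumerating:
  P1: Severity <- Dosage -> Adherence <- Hospital <- Outcome -> Comorbidity
  P2: Severity <- Dosage -> Adherence <- Hospital -> Treatment <- Outcome -> Comorbidity
  P3: Severity <- Dosage -> Adherence <- Hospital -> Treatment <- AgeGroup <- Outcome -> Comorbidity
That exhausts the simple backdoor paths. Count: 3.

3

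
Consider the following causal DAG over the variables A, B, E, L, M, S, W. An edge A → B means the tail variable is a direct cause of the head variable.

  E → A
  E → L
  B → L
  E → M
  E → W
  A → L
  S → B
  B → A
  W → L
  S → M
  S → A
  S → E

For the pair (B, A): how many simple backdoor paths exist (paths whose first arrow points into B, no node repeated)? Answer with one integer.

A backdoor path from B to A is any simple undirected path whose first edge points into B (i.e. leaves B via a parent).
Parents of B: {S}.
Enumerating:
  P1: B <- S -> E -> W -> L <- A
  P2: B <- S -> E -> A
  P3: B <- S -> E -> L <- A
  P4: B <- S -> M <- E -> W -> L <- A
  P5: B <- S -> M <- E -> A
  P6: B <- S -> M <- E -> L <- A
  P7: B <- S -> A
That exhausts the simple backdoor paths. Count: 7.

7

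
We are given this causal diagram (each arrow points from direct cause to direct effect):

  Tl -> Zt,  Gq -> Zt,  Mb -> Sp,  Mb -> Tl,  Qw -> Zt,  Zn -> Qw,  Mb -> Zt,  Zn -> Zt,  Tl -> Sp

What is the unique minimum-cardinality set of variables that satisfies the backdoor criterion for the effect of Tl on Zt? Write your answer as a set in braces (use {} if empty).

{Mb}

Variables eligible for adjustment (non-descendants of Tl, excluding Tl and Zt): {Gq, Mb, Qw, Zn}.
Backdoor paths from Tl to Zt:
  P1: Tl <- Mb -> Zt
The empty set is not sufficient: P1 (Tl <- Mb -> Zt) has no collider blocking it and no conditioned non-collider, so it is open.
Try {Mb}:
  P1: blocked at fork node Mb ∈ conditioning set.
{Mb} contains no descendant of Tl and blocks every backdoor path.
No other singleton works — e.g. {Zn} leaves P1 open — so {Mb} is the unique smallest valid adjustment set.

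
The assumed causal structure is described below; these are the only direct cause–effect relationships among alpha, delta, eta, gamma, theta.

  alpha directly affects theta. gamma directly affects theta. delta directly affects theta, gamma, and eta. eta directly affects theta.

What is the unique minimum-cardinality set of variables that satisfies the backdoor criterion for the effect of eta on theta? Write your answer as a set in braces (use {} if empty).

Variables eligible for adjustment (non-descendants of eta, excluding eta and theta): {alpha, delta, gamma}.
Backdoor paths from eta to theta:
  P1: eta <- delta -> gamma -> theta
  P2: eta <- delta -> theta
The empty set is not sufficient: P1 (eta <- delta -> gamma -> theta) has no collider blocking it and no conditioned non-collider, so it is open.
Try {delta}:
  P1: blocked at fork node delta ∈ conditioning set.
  P2: blocked at fork node delta ∈ conditioning set.
{delta} contains no descendant of eta and blocks every backdoor path.
No other singleton works — e.g. {alpha} leaves P1 open — so {delta} is the unique smallest valid adjustment set.

{delta}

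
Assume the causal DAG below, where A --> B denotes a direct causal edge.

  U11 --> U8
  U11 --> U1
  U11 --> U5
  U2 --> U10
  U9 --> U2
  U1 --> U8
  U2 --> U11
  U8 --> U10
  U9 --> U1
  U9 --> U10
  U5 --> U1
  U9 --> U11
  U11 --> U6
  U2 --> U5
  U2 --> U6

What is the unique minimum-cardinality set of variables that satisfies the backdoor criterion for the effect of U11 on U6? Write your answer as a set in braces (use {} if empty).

{U2}

Variables eligible for adjustment (non-descendants of U11, excluding U11 and U6): {U2, U9}.
Backdoor paths from U11 to U6:
  P1: U11 <- U9 -> U2 -> U6
  P2: U11 <- U9 -> U1 <- U5 <- U2 -> U6
  P3: U11 <- U9 -> U1 -> U8 -> U10 <- U2 -> U6
  P4: U11 <- U9 -> U10 <- U2 -> U6
  P5: U11 <- U9 -> U10 <- U8 <- U1 <- U5 <- U2 -> U6
  P6: U11 <- U2 -> U6
The empty set is not sufficient: P1 (U11 <- U9 -> U2 -> U6) has no collider blocking it and no conditioned non-collider, so it is open.
Try {U2}:
  P1: blocked at chain node U2 ∈ conditioning set.
  P2: blocked at collider U1 (neither it nor any descendant is in the conditioning set).
  P3: blocked at collider U10 (neither it nor any descendant is in the conditioning set).
  P4: blocked at collider U10 (neither it nor any descendant is in the conditioning set).
  P5: blocked at collider U10 (neither it nor any descendant is in the conditioning set).
  P6: blocked at fork node U2 ∈ conditioning set.
{U2} contains no descendant of U11 and blocks every backdoor path.
No other singleton works — e.g. {U9} leaves P6 open — so {U2} is the unique smallest valid adjustment set.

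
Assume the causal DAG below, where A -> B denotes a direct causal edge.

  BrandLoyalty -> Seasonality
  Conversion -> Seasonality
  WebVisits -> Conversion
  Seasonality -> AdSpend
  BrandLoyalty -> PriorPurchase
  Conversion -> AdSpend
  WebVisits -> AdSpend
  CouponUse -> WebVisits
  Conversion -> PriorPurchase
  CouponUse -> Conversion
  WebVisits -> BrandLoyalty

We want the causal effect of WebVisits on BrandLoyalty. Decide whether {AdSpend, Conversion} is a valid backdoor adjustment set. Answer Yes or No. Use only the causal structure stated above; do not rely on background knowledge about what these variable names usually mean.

Backdoor paths from WebVisits to BrandLoyalty (paths whose first edge points into WebVisits):
  P1: WebVisits <- CouponUse -> Conversion -> Seasonality <- BrandLoyalty
  P2: WebVisits <- CouponUse -> Conversion -> PriorPurchase <- BrandLoyalty
  P3: WebVisits <- CouponUse -> Conversion -> AdSpend <- Seasonality <- BrandLoyalty
Condition 1 (no descendant of WebVisits in the set): FAILS — AdSpend and Conversion are descendants of WebVisits.
Condition 2 (every backdoor path blocked by {AdSpend, Conversion}):
  P1: blocked at chain node Conversion ∈ conditioning set.
  P2: blocked at chain node Conversion ∈ conditioning set.
  P3: blocked at chain node Conversion ∈ conditioning set.
{AdSpend, Conversion} does not satisfy the backdoor criterion.

No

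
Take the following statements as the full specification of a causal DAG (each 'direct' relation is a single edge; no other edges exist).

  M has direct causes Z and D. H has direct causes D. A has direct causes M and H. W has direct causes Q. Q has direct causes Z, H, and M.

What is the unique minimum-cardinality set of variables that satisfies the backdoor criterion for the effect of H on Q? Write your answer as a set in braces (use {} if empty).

Variables eligible for adjustment (non-descendants of H, excluding H and Q): {D, M, Z}.
Backdoor paths from H to Q:
  P1: H <- D -> M <- Z -> Q
  P2: H <- D -> M -> Q
The empty set is not sufficient: P2 (H <- D -> M -> Q) has no collider blocking it and no conditioned non-collider, so it is open.
Try {D}:
  P1: blocked at fork node D ∈ conditioning set.
  P2: blocked at fork node D ∈ conditioning set.
{D} contains no descendant of H and blocks every backdoor path.
No other singleton works — e.g. {Z} leaves P2 open — so {D} is the unique smallest valid adjustment set.

{D}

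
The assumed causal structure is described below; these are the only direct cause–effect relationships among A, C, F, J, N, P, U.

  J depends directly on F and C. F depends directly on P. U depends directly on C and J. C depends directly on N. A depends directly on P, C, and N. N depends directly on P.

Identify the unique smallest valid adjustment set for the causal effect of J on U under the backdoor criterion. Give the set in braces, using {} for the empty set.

Variables eligible for adjustment (non-descendants of J, excluding J and U): {A, C, F, N, P}.
Backdoor paths from J to U:
  P1: J <- F <- P -> N -> C -> U
  P2: J <- F <- P -> N -> A <- C -> U
  P3: J <- F <- P -> A <- N -> C -> U
  P4: J <- F <- P -> A <- C -> U
  P5: J <- C -> U
The empty set is not sufficient: P1 (J <- F <- P -> N -> C -> U) has no collider blocking it and no conditioned non-collider, so it is open.
Try {C}:
  P1: blocked at chain node C ∈ conditioning set.
  P2: blocked at collider A (neither it nor any descendant is in the conditioning set).
  P3: blocked at collider A (neither it nor any descendant is in the conditioning set).
  P4: blocked at collider A (neither it nor any descendant is in the conditioning set).
  P5: blocked at fork node C ∈ conditioning set.
{C} contains no descendant of J and blocks every backdoor path.
No other singleton works — e.g. {P} leaves P5 open — so {C} is the unique smallest valid adjustment set.

{C}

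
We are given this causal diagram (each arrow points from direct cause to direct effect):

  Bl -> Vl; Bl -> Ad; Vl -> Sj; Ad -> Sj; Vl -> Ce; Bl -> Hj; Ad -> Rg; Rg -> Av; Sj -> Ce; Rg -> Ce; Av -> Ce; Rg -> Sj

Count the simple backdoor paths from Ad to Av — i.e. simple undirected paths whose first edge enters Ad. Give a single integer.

7

A backdoor path from Ad to Av is any simple undirected path whose first edge points into Ad (i.e. leaves Ad via a parent).
Parents of Ad: {Bl}.
Enumerating:
  P1: Ad <- Bl -> Vl -> Sj <- Rg -> Av
  P2: Ad <- Bl -> Vl -> Sj <- Rg -> Ce <- Av
  P3: Ad <- Bl -> Vl -> Sj -> Ce <- Rg -> Av
  P4: Ad <- Bl -> Vl -> Sj -> Ce <- Av
  P5: Ad <- Bl -> Vl -> Ce <- Rg -> Av
  P6: Ad <- Bl -> Vl -> Ce <- Av
  P7: Ad <- Bl -> Vl -> Ce <- Sj <- Rg -> Av
That exhausts the simple backdoor paths. Count: 7.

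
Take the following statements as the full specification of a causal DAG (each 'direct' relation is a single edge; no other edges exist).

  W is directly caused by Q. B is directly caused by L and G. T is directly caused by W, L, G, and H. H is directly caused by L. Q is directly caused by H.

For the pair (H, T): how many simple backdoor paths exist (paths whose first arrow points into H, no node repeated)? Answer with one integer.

2

A backdoor path from H to T is any simple undirected path whose first edge points into H (i.e. leaves H via a parent).
Parents of H: {L}.
Enumerating:
  P1: H <- L -> B <- G -> T
  P2: H <- L -> T
That exhausts the simple backdoor paths. Count: 2.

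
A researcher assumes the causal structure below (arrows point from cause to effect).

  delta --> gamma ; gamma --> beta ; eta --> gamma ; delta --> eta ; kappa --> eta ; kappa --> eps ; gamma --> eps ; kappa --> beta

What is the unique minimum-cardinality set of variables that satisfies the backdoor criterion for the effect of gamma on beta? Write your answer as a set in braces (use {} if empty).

{kappa}

Variables eligible for adjustment (non-descendants of gamma, excluding gamma and beta): {delta, eta, kappa}.
Backdoor paths from gamma to beta:
  P1: gamma <- delta -> eta <- kappa -> beta
  P2: gamma <- eta <- kappa -> beta
The empty set is not sufficient: P2 (gamma <- eta <- kappa -> beta) has no collider blocking it and no conditioned non-collider, so it is open.
Try {kappa}:
  P1: blocked at collider eta (neither it nor any descendant is in the conditioning set).
  P2: blocked at fork node kappa ∈ conditioning set.
{kappa} contains no descendant of gamma and blocks every backdoor path.
No other singleton works — e.g. {delta} leaves P2 open — so {kappa} is the unique smallest valid adjustment set.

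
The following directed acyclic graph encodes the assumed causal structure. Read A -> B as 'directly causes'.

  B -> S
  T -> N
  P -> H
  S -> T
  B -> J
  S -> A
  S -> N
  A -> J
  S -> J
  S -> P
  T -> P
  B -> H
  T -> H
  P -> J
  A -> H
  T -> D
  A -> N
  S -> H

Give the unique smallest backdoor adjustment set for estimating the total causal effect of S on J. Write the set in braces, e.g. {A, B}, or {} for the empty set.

{B}

Variables eligible for adjustment (non-descendants of S, excluding S and J): {B}.
Backdoor paths from S to J:
  P1: S <- B -> H <- T -> P -> J
  P2: S <- B -> H <- T -> N <- A -> J
  P3: S <- B -> H <- A -> N <- T -> P -> J
  P4: S <- B -> H <- A -> J
  P5: S <- B -> H <- P <- T -> N <- A -> J
  P6: S <- B -> H <- P -> J
  P7: S <- B -> J
The empty set is not sufficient: P7 (S <- B -> J) has no collider blocking it and no conditioned non-collider, so it is open.
Try {B}:
  P1: blocked at fork node B ∈ conditioning set.
  P2: blocked at fork node B ∈ conditioning set.
  P3: blocked at fork node B ∈ conditioning set.
  P4: blocked at fork node B ∈ conditioning set.
  P5: blocked at fork node B ∈ conditioning set.
  P6: blocked at fork node B ∈ conditioning set.
  P7: blocked at fork node B ∈ conditioning set.
{B} contains no descendant of S and blocks every backdoor path.
{B} is the unique smallest valid adjustment set.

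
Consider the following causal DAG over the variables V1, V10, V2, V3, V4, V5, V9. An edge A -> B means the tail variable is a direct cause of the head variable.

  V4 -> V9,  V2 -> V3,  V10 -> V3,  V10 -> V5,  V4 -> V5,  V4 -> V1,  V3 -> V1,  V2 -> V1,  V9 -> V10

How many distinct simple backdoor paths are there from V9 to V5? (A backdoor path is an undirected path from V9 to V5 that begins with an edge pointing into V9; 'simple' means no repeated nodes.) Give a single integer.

A backdoor path from V9 to V5 is any simple undirected path whose first edge points into V9 (i.e. leaves V9 via a parent).
Parents of V9: {V4}.
Enumerating:
  P1: V9 <- V4 -> V5
  P2: V9 <- V4 -> V1 <- V2 -> V3 <- V10 -> V5
  P3: V9 <- V4 -> V1 <- V3 <- V10 -> V5
That exhausts the simple backdoor paths. Count: 3.

3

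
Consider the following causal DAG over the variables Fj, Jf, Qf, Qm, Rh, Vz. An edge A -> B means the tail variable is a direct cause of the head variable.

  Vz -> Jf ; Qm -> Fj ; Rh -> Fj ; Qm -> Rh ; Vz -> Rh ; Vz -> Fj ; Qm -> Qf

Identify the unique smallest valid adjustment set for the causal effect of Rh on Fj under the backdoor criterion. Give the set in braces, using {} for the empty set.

Variables eligible for adjustment (non-descendants of Rh, excluding Rh and Fj): {Jf, Qf, Qm, Vz}.
Backdoor paths from Rh to Fj:
  P1: Rh <- Vz -> Fj
  P2: Rh <- Qm -> Fj
The empty set is not sufficient: P1 (Rh <- Vz -> Fj) has no collider blocking it and no conditioned non-collider, so it is open.
Try {Qm, Vz}:
  P1: blocked at fork node Vz ∈ conditioning set.
  P2: blocked at fork node Qm ∈ conditioning set.
{Qm, Vz} contains no descendant of Rh and blocks every backdoor path.
Every element of {Qm, Vz} is needed (dropping Qm leaves P2 open; dropping Vz leaves P1 open), so no proper subset is valid.
Among all size-2 subsets of the eligible variables, only {Qm, Vz} blocks every backdoor path, so it is the unique smallest valid adjustment set.

{Qm, Vz}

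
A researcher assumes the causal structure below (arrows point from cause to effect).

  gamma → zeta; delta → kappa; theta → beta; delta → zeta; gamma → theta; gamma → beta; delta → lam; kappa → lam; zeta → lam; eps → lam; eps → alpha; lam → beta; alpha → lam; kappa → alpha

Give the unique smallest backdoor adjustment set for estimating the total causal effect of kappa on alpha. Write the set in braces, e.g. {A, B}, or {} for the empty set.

{}

Variables eligible for adjustment (non-descendants of kappa, excluding kappa and alpha): {delta, eps, gamma, theta, zeta}.
Backdoor paths from kappa to alpha:
  P1: kappa <- delta -> zeta <- gamma -> theta -> beta <- lam <- eps -> alpha
  P2: kappa <- delta -> zeta <- gamma -> theta -> beta <- lam <- alpha
  P3: kappa <- delta -> zeta <- gamma -> beta <- lam <- eps -> alpha
  P4: kappa <- delta -> zeta <- gamma -> beta <- lam <- alpha
  P5: kappa <- delta -> zeta -> lam <- eps -> alpha
  P6: kappa <- delta -> zeta -> lam <- alpha
  P7: kappa <- delta -> lam <- eps -> alpha
  P8: kappa <- delta -> lam <- alpha
Each backdoor path contains an unconditioned collider, so every path is already blocked with the empty conditioning set:
  P1: blocked at collider zeta (neither it nor any descendant is in the conditioning set).
  P2: blocked at collider zeta (neither it nor any descendant is in the conditioning set).
  P3: blocked at collider zeta (neither it nor any descendant is in the conditioning set).
  P4: blocked at collider zeta (neither it nor any descendant is in the conditioning set).
  P5: blocked at collider lam (neither it nor any descendant is in the conditioning set).
  P6: blocked at collider lam (neither it nor any descendant is in the conditioning set).
  P7: blocked at collider lam (neither it nor any descendant is in the conditioning set).
  P8: blocked at collider lam (neither it nor any descendant is in the conditioning set).
The empty set is therefore the unique smallest valid set.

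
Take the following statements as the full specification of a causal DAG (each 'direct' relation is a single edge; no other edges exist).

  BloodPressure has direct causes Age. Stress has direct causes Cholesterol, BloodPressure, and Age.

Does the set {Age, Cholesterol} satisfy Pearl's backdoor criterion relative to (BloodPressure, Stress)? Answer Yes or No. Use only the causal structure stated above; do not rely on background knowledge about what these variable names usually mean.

Yes

Backdoor paths from BloodPressure to Stress (paths whose first edge points into BloodPressure):
  P1: BloodPressure <- Age -> Stress
Condition 1 (no descendant of BloodPressure in the set): holds — descendants of BloodPressure are {Stress}; none are in {Age, Cholesterol}.
Condition 2 (every backdoor path blocked by {Age, Cholesterol}):
  P1: blocked at fork node Age ∈ conditioning set.
{Age, Cholesterol} satisfies the backdoor criterion.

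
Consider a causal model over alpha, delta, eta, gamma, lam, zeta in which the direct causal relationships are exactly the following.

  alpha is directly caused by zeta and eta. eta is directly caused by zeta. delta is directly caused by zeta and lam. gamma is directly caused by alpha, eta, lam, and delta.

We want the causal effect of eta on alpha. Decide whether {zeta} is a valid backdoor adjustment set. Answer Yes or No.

Backdoor paths from eta to alpha (paths whose first edge points into eta):
  P1: eta <- zeta -> delta <- lam -> gamma <- alpha
  P2: eta <- zeta -> delta -> gamma <- alpha
  P3: eta <- zeta -> alpha
Condition 1 (no descendant of eta in the set): holds — descendants of eta are {alpha, gamma}; none are in {zeta}.
Condition 2 (every backdoor path blocked by {zeta}):
  P1: blocked at fork node zeta ∈ conditioning set.
  P2: blocked at fork node zeta ∈ conditioning set.
  P3: blocked at fork node zeta ∈ conditioning set.
{zeta} satisfies the backdoor criterion.

Yes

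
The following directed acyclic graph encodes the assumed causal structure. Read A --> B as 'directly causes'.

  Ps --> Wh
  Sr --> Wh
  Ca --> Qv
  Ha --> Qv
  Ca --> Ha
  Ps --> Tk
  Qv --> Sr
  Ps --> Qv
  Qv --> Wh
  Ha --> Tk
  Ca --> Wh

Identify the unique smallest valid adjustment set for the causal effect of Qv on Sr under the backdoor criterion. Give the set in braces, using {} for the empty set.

{}

Variables eligible for adjustment (non-descendants of Qv, excluding Qv and Sr): {Ca, Ha, Ps, Tk}.
Backdoor paths from Qv to Sr:
  P1: Qv <- Ps -> Tk <- Ha <- Ca -> Wh <- Sr
  P2: Qv <- Ps -> Wh <- Sr
  P3: Qv <- Ca -> Ha -> Tk <- Ps -> Wh <- Sr
  P4: Qv <- Ca -> Wh <- Sr
  P5: Qv <- Ha <- Ca -> Wh <- Sr
  P6: Qv <- Ha -> Tk <- Ps -> Wh <- Sr
Each backdoor path contains an unconditioned collider, so every path is already blocked with the empty conditioning set:
  P1: blocked at collider Tk (neither it nor any descendant is in the conditioning set).
  P2: blocked at collider Wh (neither it nor any descendant is in the conditioning set).
  P3: blocked at collider Tk (neither it nor any descendant is in the conditioning set).
  P4: blocked at collider Wh (neither it nor any descendant is in the conditioning set).
  P5: blocked at collider Wh (neither it nor any descendant is in the conditioning set).
  P6: blocked at collider Tk (neither it nor any descendant is in the conditioning set).
The empty set is therefore the unique smallest valid set.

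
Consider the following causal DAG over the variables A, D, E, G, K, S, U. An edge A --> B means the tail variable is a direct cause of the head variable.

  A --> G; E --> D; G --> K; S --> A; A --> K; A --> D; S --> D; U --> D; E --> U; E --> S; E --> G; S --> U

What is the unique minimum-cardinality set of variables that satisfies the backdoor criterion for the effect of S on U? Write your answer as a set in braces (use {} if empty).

{E}

Variables eligible for adjustment (non-descendants of S, excluding S and U): {E}.
Backdoor paths from S to U:
  P1: S <- E -> G <- A -> D <- U
  P2: S <- E -> G -> K <- A -> D <- U
  P3: S <- E -> U
  P4: S <- E -> D <- U
The empty set is not sufficient: P3 (S <- E -> U) has no collider blocking it and no conditioned non-collider, so it is open.
Try {E}:
  P1: blocked at fork node E ∈ conditioning set.
  P2: blocked at fork node E ∈ conditioning set.
  P3: blocked at fork node E ∈ conditioning set.
  P4: blocked at fork node E ∈ conditioning set.
{E} contains no descendant of S and blocks every backdoor path.
{E} is the unique smallest valid adjustment set.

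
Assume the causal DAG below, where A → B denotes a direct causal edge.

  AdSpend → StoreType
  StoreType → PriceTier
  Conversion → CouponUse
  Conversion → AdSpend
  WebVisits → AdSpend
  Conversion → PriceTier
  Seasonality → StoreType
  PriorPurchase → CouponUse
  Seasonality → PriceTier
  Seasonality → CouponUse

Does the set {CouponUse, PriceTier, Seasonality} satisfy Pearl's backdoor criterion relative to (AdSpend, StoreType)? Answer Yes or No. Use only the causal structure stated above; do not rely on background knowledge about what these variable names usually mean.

Backdoor paths from AdSpend to StoreType (paths whose first edge points into AdSpend):
  P1: AdSpend <- Conversion -> PriceTier <- Seasonality -> StoreType
  P2: AdSpend <- Conversion -> PriceTier <- StoreType
  P3: AdSpend <- Conversion -> CouponUse <- Seasonality -> StoreType
  P4: AdSpend <- Conversion -> CouponUse <- Seasonality -> PriceTier <- StoreType
Condition 1 (no descendant of AdSpend in the set): FAILS — PriceTier is a descendant of AdSpend.
Condition 2 (every backdoor path blocked by {CouponUse, PriceTier, Seasonality}):
  P1: blocked at fork node Seasonality ∈ conditioning set.
  P2: open — collider(s) PriceTier are conditioned on (or have a conditioned descendant) and no non-collider on the path is in the set.
  P3: blocked at fork node Seasonality ∈ conditioning set.
  P4: blocked at fork node Seasonality ∈ conditioning set.
{CouponUse, PriceTier, Seasonality} does not satisfy the backdoor criterion.

No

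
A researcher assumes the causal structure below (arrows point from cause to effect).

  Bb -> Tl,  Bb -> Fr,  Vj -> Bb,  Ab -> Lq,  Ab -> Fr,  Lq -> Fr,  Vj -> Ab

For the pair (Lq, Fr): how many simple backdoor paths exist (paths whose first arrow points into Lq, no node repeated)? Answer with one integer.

2

A backdoor path from Lq to Fr is any simple undirected path whose first edge points into Lq (i.e. leaves Lq via a parent).
Parents of Lq: {Ab}.
Enumerating:
  P1: Lq <- Ab <- Vj -> Bb -> Fr
  P2: Lq <- Ab -> Fr
That exhausts the simple backdoor paths. Count: 2.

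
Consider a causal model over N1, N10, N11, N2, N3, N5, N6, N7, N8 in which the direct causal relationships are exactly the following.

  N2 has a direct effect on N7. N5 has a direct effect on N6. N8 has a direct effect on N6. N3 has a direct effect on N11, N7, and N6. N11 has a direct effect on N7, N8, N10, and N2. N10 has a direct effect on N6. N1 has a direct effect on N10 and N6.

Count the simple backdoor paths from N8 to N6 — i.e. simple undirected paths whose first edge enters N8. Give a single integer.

A backdoor path from N8 to N6 is any simple undirected path whose first edge points into N8 (i.e. leaves N8 via a parent).
Parents of N8: {N11}.
Enumerating:
  P1: N8 <- N11 <- N3 -> N6
  P2: N8 <- N11 -> N2 -> N7 <- N3 -> N6
  P3: N8 <- N11 -> N10 <- N1 -> N6
  P4: N8 <- N11 -> N10 -> N6
  P5: N8 <- N11 -> N7 <- N3 -> N6
That exhausts the simple backdoor paths. Count: 5.

5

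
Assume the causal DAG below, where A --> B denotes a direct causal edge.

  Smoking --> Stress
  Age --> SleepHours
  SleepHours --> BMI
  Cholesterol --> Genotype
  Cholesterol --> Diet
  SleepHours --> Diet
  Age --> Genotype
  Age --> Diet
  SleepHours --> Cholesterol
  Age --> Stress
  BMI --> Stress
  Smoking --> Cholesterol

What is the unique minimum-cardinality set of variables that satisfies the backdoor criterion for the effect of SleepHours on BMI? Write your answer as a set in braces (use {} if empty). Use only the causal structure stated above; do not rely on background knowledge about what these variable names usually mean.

{}

Variables eligible for adjustment (non-descendants of SleepHours, excluding SleepHours and BMI): {Age, Smoking}.
Backdoor paths from SleepHours to BMI:
  P1: SleepHours <- Age -> Stress <- BMI
  P2: SleepHours <- Age -> Diet <- Cholesterol <- Smoking -> Stress <- BMI
  P3: SleepHours <- Age -> Genotype <- Cholesterol <- Smoking -> Stress <- BMI
Each backdoor path contains an unconditioned collider, so every path is already blocked with the empty conditioning set:
  P1: blocked at collider Stress (neither it nor any descendant is in the conditioning set).
  P2: blocked at collider Diet (neither it nor any descendant is in the conditioning set).
  P3: blocked at collider Genotype (neither it nor any descendant is in the conditioning set).
The empty set is therefore the unique smallest valid set.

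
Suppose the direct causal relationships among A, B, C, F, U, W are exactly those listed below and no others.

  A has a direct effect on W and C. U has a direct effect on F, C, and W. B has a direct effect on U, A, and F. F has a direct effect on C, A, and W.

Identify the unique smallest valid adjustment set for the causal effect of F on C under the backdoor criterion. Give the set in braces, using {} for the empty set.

Variables eligible for adjustment (non-descendants of F, excluding F and C): {B, U}.
Backdoor paths from F to C:
  P1: F <- B -> U -> W <- A -> C
  P2: F <- B -> U -> C
  P3: F <- B -> A -> W <- U -> C
  P4: F <- B -> A -> C
  P5: F <- U <- B -> A -> C
  P6: F <- U -> W <- A -> C
  P7: F <- U -> C
The empty set is not sufficient: P2 (F <- B -> U -> C) has no collider blocking it and no conditioned non-collider, so it is open.
Try {B, U}:
  P1: blocked at fork node B ∈ conditioning set.
  P2: blocked at fork node B ∈ conditioning set.
  P3: blocked at fork node B ∈ conditioning set.
  P4: blocked at fork node B ∈ conditioning set.
  P5: blocked at chain node U ∈ conditioning set.
  P6: blocked at fork node U ∈ conditioning set.
  P7: blocked at fork node U ∈ conditioning set.
{B, U} contains no descendant of F and blocks every backdoor path.
Every element of {B, U} is needed (dropping B leaves P4 open; dropping U leaves P7 open), so no proper subset is valid.
Among all size-2 subsets of the eligible variables, only {B, U} blocks every backdoor path, so it is the unique smallest valid adjustment set.

{B, U}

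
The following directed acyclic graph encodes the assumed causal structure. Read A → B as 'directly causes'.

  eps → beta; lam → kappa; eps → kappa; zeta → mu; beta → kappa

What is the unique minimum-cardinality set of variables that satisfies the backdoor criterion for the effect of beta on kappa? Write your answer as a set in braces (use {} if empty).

{eps}

Variables eligible for adjustment (non-descendants of beta, excluding beta and kappa): {eps, lam, mu, zeta}.
Backdoor paths from beta to kappa:
  P1: beta <- eps -> kappa
The empty set is not sufficient: P1 (beta <- eps -> kappa) has no collider blocking it and no conditioned non-collider, so it is open.
Try {eps}:
  P1: blocked at fork node eps ∈ conditioning set.
{eps} contains no descendant of beta and blocks every backdoor path.
No other singleton works — e.g. {zeta} leaves P1 open — so {eps} is the unique smallest valid adjustment set.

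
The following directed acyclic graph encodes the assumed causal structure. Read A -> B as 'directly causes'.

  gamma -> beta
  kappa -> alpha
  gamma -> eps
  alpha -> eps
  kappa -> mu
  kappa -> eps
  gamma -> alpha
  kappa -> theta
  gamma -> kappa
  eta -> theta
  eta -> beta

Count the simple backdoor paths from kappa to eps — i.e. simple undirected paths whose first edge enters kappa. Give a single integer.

2

A backdoor path from kappa to eps is any simple undirected path whose first edge points into kappa (i.e. leaves kappa via a parent).
Parents of kappa: {gamma}.
Enumerating:
  P1: kappa <- gamma -> alpha -> eps
  P2: kappa <- gamma -> eps
That exhausts the simple backdoor paths. Count: 2.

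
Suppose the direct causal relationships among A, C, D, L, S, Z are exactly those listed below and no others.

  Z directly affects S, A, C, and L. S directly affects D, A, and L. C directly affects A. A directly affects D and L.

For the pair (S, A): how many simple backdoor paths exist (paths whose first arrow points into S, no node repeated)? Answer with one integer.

A backdoor path from S to A is any simple undirected path whose first edge points into S (i.e. leaves S via a parent).
Parents of S: {Z}.
Enumerating:
  P1: S <- Z -> C -> A
  P2: S <- Z -> A
  P3: S <- Z -> L <- A
That exhausts the simple backdoor paths. Count: 3.

3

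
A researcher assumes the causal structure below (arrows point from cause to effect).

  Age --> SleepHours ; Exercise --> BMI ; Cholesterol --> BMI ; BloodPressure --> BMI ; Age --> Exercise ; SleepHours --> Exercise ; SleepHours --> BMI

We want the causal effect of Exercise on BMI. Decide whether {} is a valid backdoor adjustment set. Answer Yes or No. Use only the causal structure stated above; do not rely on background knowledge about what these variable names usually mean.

Backdoor paths from Exercise to BMI (paths whose first edge points into Exercise):
  P1: Exercise <- Age -> SleepHours -> BMI
  P2: Exercise <- SleepHours -> BMI
Condition 1 (no descendant of Exercise in the set): holds — descendants of Exercise are {BMI}; none are in {}.
Condition 2 (every backdoor path blocked by {}):
  P1: open — no interior node is in the conditioning set.
  P2: open — no interior node is in the conditioning set.
{} does not satisfy the backdoor criterion.

No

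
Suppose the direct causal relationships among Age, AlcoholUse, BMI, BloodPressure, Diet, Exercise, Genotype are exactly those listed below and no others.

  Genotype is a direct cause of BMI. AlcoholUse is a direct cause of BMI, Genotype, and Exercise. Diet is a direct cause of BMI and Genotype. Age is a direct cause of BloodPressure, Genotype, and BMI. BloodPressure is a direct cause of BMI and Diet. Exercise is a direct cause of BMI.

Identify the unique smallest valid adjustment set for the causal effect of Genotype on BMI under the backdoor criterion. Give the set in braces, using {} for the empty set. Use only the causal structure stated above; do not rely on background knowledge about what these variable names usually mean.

Variables eligible for adjustment (non-descendants of Genotype, excluding Genotype and BMI): {Age, AlcoholUse, BloodPressure, Diet, Exercise}.
Backdoor paths from Genotype to BMI:
  P1: Genotype <- AlcoholUse -> Exercise -> BMI
  P2: Genotype <- AlcoholUse -> BMI
  P3: Genotype <- Age -> BloodPressure -> Diet -> BMI
  P4: Genotype <- Age -> BloodPressure -> BMI
  P5: Genotype <- Age -> BMI
  P6: Genotype <- Diet <- BloodPressure <- Age -> BMI
  P7: Genotype <- Diet <- BloodPressure -> BMI
  P8: Genotype <- Diet -> BMI
The empty set is not sufficient: P1 (Genotype <- AlcoholUse -> Exercise -> BMI) has no collider blocking it and no conditioned non-collider, so it is open.
Try {Age, AlcoholUse, Diet}:
  P1: blocked at fork node AlcoholUse ∈ conditioning set.
  P2: blocked at fork node AlcoholUse ∈ conditioning set.
  P3: blocked at fork node Age ∈ conditioning set.
  P4: blocked at fork node Age ∈ conditioning set.
  P5: blocked at fork node Age ∈ conditioning set.
  P6: blocked at chain node Diet ∈ conditioning set.
  P7: blocked at chain node Diet ∈ conditioning set.
  P8: blocked at fork node Diet ∈ conditioning set.
{Age, AlcoholUse, Diet} contains no descendant of Genotype and blocks every backdoor path.
Every element of {Age, AlcoholUse, Diet} is needed (dropping Age leaves P4 open; dropping AlcoholUse leaves P1 open; dropping Diet leaves P7 open), so no proper subset is valid.
Among all size-3 subsets of the eligible variables, only {Age, AlcoholUse, Diet} blocks every backdoor path, so it is the unique smallest valid adjustment set.

{Age, AlcoholUse, Diet}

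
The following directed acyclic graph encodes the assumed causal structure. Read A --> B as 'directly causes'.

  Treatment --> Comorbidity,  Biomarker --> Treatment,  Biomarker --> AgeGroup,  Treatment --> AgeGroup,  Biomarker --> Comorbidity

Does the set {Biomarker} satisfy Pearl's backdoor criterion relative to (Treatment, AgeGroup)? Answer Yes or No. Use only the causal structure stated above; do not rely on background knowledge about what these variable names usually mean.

Yes

Backdoor paths from Treatment to AgeGroup (paths whose first edge points into Treatment):
  P1: Treatment <- Biomarker -> AgeGroup
Condition 1 (no descendant of Treatment in the set): holds — descendants of Treatment are {AgeGroup, Comorbidity}; none are in {Biomarker}.
Condition 2 (every backdoor path blocked by {Biomarker}):
  P1: blocked at fork node Biomarker ∈ conditioning set.
{Biomarker} satisfies the backdoor criterion.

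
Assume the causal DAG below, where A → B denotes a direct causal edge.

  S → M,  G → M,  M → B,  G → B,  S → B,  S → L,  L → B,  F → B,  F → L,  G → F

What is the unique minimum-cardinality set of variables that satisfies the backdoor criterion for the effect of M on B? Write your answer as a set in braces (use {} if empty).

Variables eligible for adjustment (non-descendants of M, excluding M and B): {F, G, L, S}.
Backdoor paths from M to B:
  P1: M <- G -> F -> L <- S -> B
  P2: M <- G -> F -> L -> B
  P3: M <- G -> F -> B
  P4: M <- G -> B
  P5: M <- S -> L <- F <- G -> B
  P6: M <- S -> L <- F -> B
  P7: M <- S -> L -> B
  P8: M <- S -> B
The empty set is not sufficient: P2 (M <- G -> F -> L -> B) has no collider blocking it and no conditioned non-collider, so it is open.
Try {G, S}:
  P1: blocked at fork node G ∈ conditioning set.
  P2: blocked at fork node G ∈ conditioning set.
  P3: blocked at fork node G ∈ conditioning set.
  P4: blocked at fork node G ∈ conditioning set.
  P5: blocked at fork node S ∈ conditioning set.
  P6: blocked at fork node S ∈ conditioning set.
  P7: blocked at fork node S ∈ conditioning set.
  P8: blocked at fork node S ∈ conditioning set.
{G, S} contains no descendant of M and blocks every backdoor path.
Every element of {G, S} is needed (dropping G leaves P2 open; dropping S leaves P7 open), so no proper subset is valid.
Among all size-2 subsets of the eligible variables, only {G, S} blocks every backdoor path, so it is the unique smallest valid adjustment set.

{G, S}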